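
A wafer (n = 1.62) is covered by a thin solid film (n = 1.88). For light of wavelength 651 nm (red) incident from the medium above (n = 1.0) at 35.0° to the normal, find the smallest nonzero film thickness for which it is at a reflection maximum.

At the upper boundary (n = 1.0 to n = 1.88) the reflected ray undergoes a half-wave phase shift.
Ray reflecting at the bottom interface goes from n = 1.88 toward n = 1.62: no phase shift.
The two reflections differ by half a wavelength.
For strong reflection here: 2 n t cos θ_r = (m + ½) λ.
Snell's law: 1.0 sin 35.0° = 1.88 sin θ_r → sin θ_r = 0.305, cos θ_r = 0.952.
Minimum at m = 0: t = λ / (4 n cos θ_r) = 651 / (4 × 1.88 × 0.952) = 90.9 nm.

90.9 nm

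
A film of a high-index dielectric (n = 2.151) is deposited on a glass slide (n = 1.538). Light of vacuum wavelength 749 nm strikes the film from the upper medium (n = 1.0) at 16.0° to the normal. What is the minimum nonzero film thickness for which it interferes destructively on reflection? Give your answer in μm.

At the upper boundary (n = 1.0 to n = 2.151) the reflected ray undergoes a half-wave phase shift.
At the lower boundary (n = 2.151 to n = 1.538) the reflected ray undergoes no phase shift.
Exactly one π shift → a net half-wave offset.
So the condition for destructive reflection is 2 n t cos θ_r = m λ.
Snell's law: 1.0 sin 16.0° = 2.151 sin θ_r → sin θ_r = 0.128, cos θ_r = 0.992.
Minimum nonzero at m = 1: t = λ / (2 n cos θ_r) = 749 / (2 × 2.151 × 0.992) = 176 nm.

0.176 μm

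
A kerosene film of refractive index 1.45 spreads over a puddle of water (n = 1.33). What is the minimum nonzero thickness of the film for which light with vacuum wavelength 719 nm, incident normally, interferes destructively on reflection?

248 nm

At the upper boundary (n = 1.0 to n = 1.45) the reflected ray undergoes a half-wave phase shift.
At the lower boundary (n = 1.45 to n = 1.33) the reflected ray undergoes no phase shift.
Net: one phase inversion between the two reflected rays.
So the condition for destructive reflection is 2 n t = m λ.
Minimum nonzero at m = 1: t = λ / (2 n) = 719 / (2 × 1.45) = 248 nm.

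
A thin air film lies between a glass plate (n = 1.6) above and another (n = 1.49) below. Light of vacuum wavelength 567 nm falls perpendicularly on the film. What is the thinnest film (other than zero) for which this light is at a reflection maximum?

At the upper boundary (n = 1.6 to n = 1.0) the reflected ray undergoes no phase shift.
Bottom surface (1.0 → 1.49): reflection off a higher-index medium gives a half-wave phase shift.
Exactly one π shift → a net half-wave offset.
For strong reflection here: 2 n t = (m + ½) λ.
Minimum at m = 0: t = λ / (4 n) = 567 / (4 × 1.0) = 142 nm.

142 nm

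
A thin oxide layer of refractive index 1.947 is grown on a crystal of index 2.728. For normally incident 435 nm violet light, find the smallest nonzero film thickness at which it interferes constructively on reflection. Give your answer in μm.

At the upper boundary (n = 1.0 to n = 1.947) the reflected ray undergoes a half-wave phase shift.
Bottom surface (1.947 → 2.728): reflection off a higher-index medium gives a half-wave phase shift.
Zero or two π shifts → no net half-wave offset.
For bright reflection here: 2 n t = m λ.
Minimum nonzero at m = 1: t = λ / (2 n) = 435 / (2 × 1.947) = 112 nm.

0.112 μm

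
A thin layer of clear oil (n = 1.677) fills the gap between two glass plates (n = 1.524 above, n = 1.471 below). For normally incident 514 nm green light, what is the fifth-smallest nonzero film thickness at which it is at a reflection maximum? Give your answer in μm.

0.690 μm

Ray reflecting at the top interface goes from n = 1.524 toward n = 1.677: a half-wave phase shift.
Bottom surface (1.677 → 1.471): reflection off a lower-index medium gives no phase shift.
The two reflections differ by half a wavelength.
So the condition for constructive reflection is 2 n t = (m + ½) λ.
The fifth-smallest nonzero thickness corresponds to m = 4: t = (m + ½) λ / (2 n) = 4.50 × 514 / (2 × 1.677) = 690 nm.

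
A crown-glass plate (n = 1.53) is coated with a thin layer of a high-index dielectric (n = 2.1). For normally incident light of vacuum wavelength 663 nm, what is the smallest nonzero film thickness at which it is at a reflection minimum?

158 nm

Top surface (1.0 → 2.1): reflection off a higher-index medium gives a half-wave phase shift.
Bottom surface (2.1 → 1.53): reflection off a lower-index medium gives no phase shift.
Exactly one π shift → a net half-wave offset.
For minimum reflection here: 2 n t = m λ.
The smallest nonzero thickness corresponds to m = 1: t = m λ / (2 n) = 1.00 × 663 / (2 × 2.1) = 158 nm.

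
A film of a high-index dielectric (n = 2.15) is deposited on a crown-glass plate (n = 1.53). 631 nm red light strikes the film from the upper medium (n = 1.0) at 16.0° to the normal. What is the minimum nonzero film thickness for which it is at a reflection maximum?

74.0 nm

Top surface (1.0 → 2.15): reflection off a higher-index medium gives a half-wave phase shift.
Bottom surface (2.15 → 1.53): reflection off a lower-index medium gives no phase shift.
The two reflections differ by half a wavelength.
With one net inversion, constructive interference in reflection requires 2 n t cos θ_r = (m + ½) λ.
Snell's law: 1.0 sin 16.0° = 2.15 sin θ_r → sin θ_r = 0.128, cos θ_r = 0.992.
Minimum at m = 0: t = λ / (4 n cos θ_r) = 631 / (4 × 2.15 × 0.992) = 74.0 nm.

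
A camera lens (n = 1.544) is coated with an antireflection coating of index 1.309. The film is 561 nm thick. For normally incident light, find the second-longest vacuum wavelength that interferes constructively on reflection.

At the upper boundary (n = 1.0 to n = 1.309) the reflected ray undergoes a half-wave phase shift.
Ray reflecting at the bottom interface goes from n = 1.309 toward n = 1.544: a half-wave phase shift.
Zero or two π shifts → no net half-wave offset.
With no net inversion, constructive interference in reflection requires 2 n t = m λ.
λ = 2 n t / m. The second-longest wavelength is m = 2: λ = 2 × 1.309 × 561 / 2.00 = 734 nm.

734 nm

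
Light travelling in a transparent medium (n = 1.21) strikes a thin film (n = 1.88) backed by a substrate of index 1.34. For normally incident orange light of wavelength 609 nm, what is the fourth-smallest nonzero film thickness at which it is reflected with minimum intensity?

Top surface (1.21 → 1.88): reflection off a higher-index medium gives a half-wave phase shift.
Ray reflecting at the bottom interface goes from n = 1.88 toward n = 1.34: no phase shift.
Net: one phase inversion between the two reflected rays.
For minimum reflection here: 2 n t = m λ.
The fourth-smallest nonzero thickness corresponds to m = 4: t = m λ / (2 n) = 4.00 × 609 / (2 × 1.88) = 648 nm.

648 nm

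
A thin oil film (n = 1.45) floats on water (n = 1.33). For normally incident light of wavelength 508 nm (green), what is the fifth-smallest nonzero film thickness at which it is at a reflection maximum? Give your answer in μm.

0.788 μm

Top surface (1.0 → 1.45): reflection off a higher-index medium gives a half-wave phase shift.
Ray reflecting at the bottom interface goes from n = 1.45 toward n = 1.33: no phase shift.
Exactly one π shift → a net half-wave offset.
For bright reflection here: 2 n t = (m + ½) λ.
The fifth-smallest nonzero thickness corresponds to m = 4: t = (m + ½) λ / (2 n) = 4.50 × 508 / (2 × 1.45) = 788 nm.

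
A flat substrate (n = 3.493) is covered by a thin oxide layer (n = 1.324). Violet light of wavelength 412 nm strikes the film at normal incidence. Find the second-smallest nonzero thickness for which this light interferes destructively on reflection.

At the upper boundary (n = 1.0 to n = 1.324) the reflected ray undergoes a half-wave phase shift.
Bottom surface (1.324 → 3.493): reflection off a higher-index medium gives a half-wave phase shift.
Zero or two π shifts → no net half-wave offset.
With no net inversion, destructive interference in reflection requires 2 n t = (m + ½) λ.
The second-smallest nonzero thickness corresponds to m = 1: t = (m + ½) λ / (2 n) = 1.50 × 412 / (2 × 1.324) = 233 nm.

233 nm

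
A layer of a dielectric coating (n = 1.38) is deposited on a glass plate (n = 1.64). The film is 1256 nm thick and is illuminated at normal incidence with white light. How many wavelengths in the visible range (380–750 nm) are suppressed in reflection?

At the upper boundary (n = 1.0 to n = 1.38) the reflected ray undergoes a half-wave phase shift.
Ray reflecting at the bottom interface goes from n = 1.38 toward n = 1.64: a half-wave phase shift.
The two reflections carry the same phase change, so no net offset.
For weak reflection here: 2 n t = (m + ½) λ.
λ = 2 n t / (m + ½) = 3467 / (m + ½) nm.
m=4: 770 nm (IR); m=5: 630 nm (visible); m=6: 533 nm (visible); m=7: 462 nm (visible); m=8: 408 nm (visible); m=9: 365 nm (UV).

4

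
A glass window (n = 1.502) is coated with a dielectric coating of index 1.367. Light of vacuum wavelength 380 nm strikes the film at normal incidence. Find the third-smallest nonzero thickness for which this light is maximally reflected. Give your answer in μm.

Ray reflecting at the top interface goes from n = 1.0 toward n = 1.367: a half-wave phase shift.
Bottom surface (1.367 → 1.502): reflection off a higher-index medium gives a half-wave phase shift.
The two reflections carry the same phase change, so no net offset.
For bright reflection here: 2 n t = m λ.
The third-smallest nonzero thickness corresponds to m = 3: t = m λ / (2 n) = 3.00 × 380 / (2 × 1.367) = 417 nm.

0.417 μm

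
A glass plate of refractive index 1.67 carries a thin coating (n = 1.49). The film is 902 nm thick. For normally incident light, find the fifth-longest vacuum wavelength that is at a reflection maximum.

538 nm

Top surface (1.0 → 1.49): reflection off a higher-index medium gives a half-wave phase shift.
Ray reflecting at the bottom interface goes from n = 1.49 toward n = 1.67: a half-wave phase shift.
Zero or two π shifts → no net half-wave offset.
With no net inversion, constructive interference in reflection requires 2 n t = m λ.
λ = 2 n t / m. The fifth-longest wavelength is m = 5: λ = 2 × 1.49 × 902 / 5.00 = 538 nm.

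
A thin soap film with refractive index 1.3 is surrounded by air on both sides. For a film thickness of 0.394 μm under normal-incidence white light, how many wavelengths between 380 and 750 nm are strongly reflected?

At the upper boundary (n = 1.0 to n = 1.3) the reflected ray undergoes a half-wave phase shift.
Ray reflecting at the bottom interface goes from n = 1.3 toward n = 1.0: no phase shift.
Net: one phase inversion between the two reflected rays.
So the condition for constructive reflection is 2 n t = (m + ½) λ.
λ = 2 n t / (m + ½) = 1024 / (m + ½) nm.
m=0: 2049 nm (IR); m=1: 683 nm (visible); m=2: 410 nm (visible); m=3: 293 nm (UV).

2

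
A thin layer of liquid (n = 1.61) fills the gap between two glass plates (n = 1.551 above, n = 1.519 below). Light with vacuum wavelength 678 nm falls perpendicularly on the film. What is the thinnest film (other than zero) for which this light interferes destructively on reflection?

211 nm

At the upper boundary (n = 1.551 to n = 1.61) the reflected ray undergoes a half-wave phase shift.
Ray reflecting at the bottom interface goes from n = 1.61 toward n = 1.519: no phase shift.
Net: one phase inversion between the two reflected rays.
So the condition for destructive reflection is 2 n t = m λ.
Minimum nonzero at m = 1: t = λ / (2 n) = 678 / (2 × 1.61) = 211 nm.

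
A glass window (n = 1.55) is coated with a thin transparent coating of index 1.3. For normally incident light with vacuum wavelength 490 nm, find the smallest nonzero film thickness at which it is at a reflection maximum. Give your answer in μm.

Top surface (1.0 → 1.3): reflection off a higher-index medium gives a half-wave phase shift.
Ray reflecting at the bottom interface goes from n = 1.3 toward n = 1.55: a half-wave phase shift.
Zero or two π shifts → no net half-wave offset.
So the condition for constructive reflection is 2 n t = m λ.
Minimum nonzero at m = 1: t = λ / (2 n) = 490 / (2 × 1.3) = 188 nm.

0.188 μm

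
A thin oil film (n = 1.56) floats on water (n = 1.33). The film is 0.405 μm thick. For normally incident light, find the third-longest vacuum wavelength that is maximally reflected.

505 nm

Ray reflecting at the top interface goes from n = 1.0 toward n = 1.56: a half-wave phase shift.
Bottom surface (1.56 → 1.33): reflection off a lower-index medium gives no phase shift.
Exactly one π shift → a net half-wave offset.
With one net inversion, constructive interference in reflection requires 2 n t = (m + ½) λ.
λ = 2 n t / (m + ½). The third-longest wavelength is m = 2: λ = 2 × 1.56 × 405 / 2.50 = 505 nm.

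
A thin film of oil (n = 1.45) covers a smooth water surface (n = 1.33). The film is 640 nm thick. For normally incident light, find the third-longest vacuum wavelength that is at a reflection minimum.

Ray reflecting at the top interface goes from n = 1.0 toward n = 1.45: a half-wave phase shift.
At the lower boundary (n = 1.45 to n = 1.33) the reflected ray undergoes no phase shift.
The two reflections differ by half a wavelength.
For minimum reflection here: 2 n t = m λ.
λ = 2 n t / m. The third-longest wavelength is m = 3: λ = 2 × 1.45 × 640 / 3.00 = 619 nm.

619 nm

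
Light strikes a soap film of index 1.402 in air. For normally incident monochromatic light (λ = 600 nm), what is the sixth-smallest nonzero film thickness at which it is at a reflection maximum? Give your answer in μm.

1.18 μm

Top surface (1.0 → 1.402): reflection off a higher-index medium gives a half-wave phase shift.
Bottom surface (1.402 → 1.0): reflection off a lower-index medium gives no phase shift.
Net: one phase inversion between the two reflected rays.
With one net inversion, constructive interference in reflection requires 2 n t = (m + ½) λ.
The sixth-smallest nonzero thickness corresponds to m = 5: t = (m + ½) λ / (2 n) = 5.50 × 600 / (2 × 1.402) = 1177 nm.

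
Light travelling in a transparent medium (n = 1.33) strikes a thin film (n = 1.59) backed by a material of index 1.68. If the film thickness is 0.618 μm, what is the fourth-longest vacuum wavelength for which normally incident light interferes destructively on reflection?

Ray reflecting at the top interface goes from n = 1.33 toward n = 1.59: a half-wave phase shift.
Bottom surface (1.59 → 1.68): reflection off a higher-index medium gives a half-wave phase shift.
Zero or two π shifts → no net half-wave offset.
For minimum reflection here: 2 n t = (m + ½) λ.
λ = 2 n t / (m + ½). The fourth-longest wavelength is m = 3: λ = 2 × 1.59 × 618 / 3.50 = 561 nm.

561 nm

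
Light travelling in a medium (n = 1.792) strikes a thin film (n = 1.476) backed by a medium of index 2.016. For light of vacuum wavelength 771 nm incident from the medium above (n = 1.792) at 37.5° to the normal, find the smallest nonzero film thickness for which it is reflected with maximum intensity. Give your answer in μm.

Top surface (1.792 → 1.476): reflection off a lower-index medium gives no phase shift.
Bottom surface (1.476 → 2.016): reflection off a higher-index medium gives a half-wave phase shift.
Exactly one π shift → a net half-wave offset.
With one net inversion, constructive interference in reflection requires 2 n t cos θ_r = (m + ½) λ.
Snell's law: 1.792 sin 37.5° = 1.476 sin θ_r → sin θ_r = 0.739, cos θ_r = 0.674.
Minimum at m = 0: t = λ / (4 n cos θ_r) = 771 / (4 × 1.476 × 0.674) = 194 nm.

0.194 μm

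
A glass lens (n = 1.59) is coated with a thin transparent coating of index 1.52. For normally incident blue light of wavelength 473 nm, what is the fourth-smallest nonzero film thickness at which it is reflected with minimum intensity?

545 nm

At the upper boundary (n = 1.0 to n = 1.52) the reflected ray undergoes a half-wave phase shift.
Bottom surface (1.52 → 1.59): reflection off a higher-index medium gives a half-wave phase shift.
Zero or two π shifts → no net half-wave offset.
For minimum reflection here: 2 n t = (m + ½) λ.
The fourth-smallest nonzero thickness corresponds to m = 3: t = (m + ½) λ / (2 n) = 3.50 × 473 / (2 × 1.52) = 545 nm.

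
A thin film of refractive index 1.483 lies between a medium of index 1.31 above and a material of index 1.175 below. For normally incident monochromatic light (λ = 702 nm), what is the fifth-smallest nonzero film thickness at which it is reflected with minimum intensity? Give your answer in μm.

At the upper boundary (n = 1.31 to n = 1.483) the reflected ray undergoes a half-wave phase shift.
Bottom surface (1.483 → 1.175): reflection off a lower-index medium gives no phase shift.
The two reflections differ by half a wavelength.
For weak reflection here: 2 n t = m λ.
The fifth-smallest nonzero thickness corresponds to m = 5: t = m λ / (2 n) = 5.00 × 702 / (2 × 1.483) = 1183 nm.

1.18 μm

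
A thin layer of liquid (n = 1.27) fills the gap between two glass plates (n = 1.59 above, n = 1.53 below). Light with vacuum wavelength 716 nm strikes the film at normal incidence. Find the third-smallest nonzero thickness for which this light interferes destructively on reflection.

846 nm

Ray reflecting at the top interface goes from n = 1.59 toward n = 1.27: no phase shift.
Bottom surface (1.27 → 1.53): reflection off a higher-index medium gives a half-wave phase shift.
The two reflections differ by half a wavelength.
With one net inversion, destructive interference in reflection requires 2 n t = m λ.
The third-smallest nonzero thickness corresponds to m = 3: t = m λ / (2 n) = 3.00 × 716 / (2 × 1.27) = 846 nm.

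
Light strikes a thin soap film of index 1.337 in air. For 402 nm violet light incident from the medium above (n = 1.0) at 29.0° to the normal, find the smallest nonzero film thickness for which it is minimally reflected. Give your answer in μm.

Top surface (1.0 → 1.337): reflection off a higher-index medium gives a half-wave phase shift.
Bottom surface (1.337 → 1.0): reflection off a lower-index medium gives no phase shift.
The two reflections differ by half a wavelength.
For dark reflection here: 2 n t cos θ_r = m λ.
Snell's law: 1.0 sin 29.0° = 1.337 sin θ_r → sin θ_r = 0.363, cos θ_r = 0.932.
Minimum nonzero at m = 1: t = λ / (2 n cos θ_r) = 402 / (2 × 1.337 × 0.932) = 161 nm.

0.161 μm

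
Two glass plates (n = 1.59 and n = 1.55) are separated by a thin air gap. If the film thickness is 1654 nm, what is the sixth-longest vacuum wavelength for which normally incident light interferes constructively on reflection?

Top surface (1.59 → 1.0): reflection off a lower-index medium gives no phase shift.
At the lower boundary (n = 1.0 to n = 1.55) the reflected ray undergoes a half-wave phase shift.
Net: one phase inversion between the two reflected rays.
With one net inversion, constructive interference in reflection requires 2 n t = (m + ½) λ.
λ = 2 n t / (m + ½). The sixth-longest wavelength is m = 5: λ = 2 × 1.0 × 1654 / 5.50 = 601 nm.

601 nm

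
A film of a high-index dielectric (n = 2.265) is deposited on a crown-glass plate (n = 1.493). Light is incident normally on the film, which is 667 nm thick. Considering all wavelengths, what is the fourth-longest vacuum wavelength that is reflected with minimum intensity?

At the upper boundary (n = 1.0 to n = 2.265) the reflected ray undergoes a half-wave phase shift.
At the lower boundary (n = 2.265 to n = 1.493) the reflected ray undergoes no phase shift.
Exactly one π shift → a net half-wave offset.
So the condition for destructive reflection is 2 n t = m λ.
λ = 2 n t / m. The fourth-longest wavelength is m = 4: λ = 2 × 2.265 × 667 / 4.00 = 755 nm.

755 nm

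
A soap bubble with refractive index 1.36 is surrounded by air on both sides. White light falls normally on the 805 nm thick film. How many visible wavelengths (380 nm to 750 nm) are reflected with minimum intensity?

At the upper boundary (n = 1.0 to n = 1.36) the reflected ray undergoes a half-wave phase shift.
Ray reflecting at the bottom interface goes from n = 1.36 toward n = 1.0: no phase shift.
Net: one phase inversion between the two reflected rays.
So the condition for destructive reflection is 2 n t = m λ.
λ = 2 n t / m = 2190 / m nm.
m=2: 1095 nm (IR); m=3: 730 nm (visible); m=4: 547 nm (visible); m=5: 438 nm (visible); m=6: 365 nm (UV).

3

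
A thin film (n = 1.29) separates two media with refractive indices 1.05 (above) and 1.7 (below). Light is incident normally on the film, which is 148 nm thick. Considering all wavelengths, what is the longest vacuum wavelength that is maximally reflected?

Top surface (1.05 → 1.29): reflection off a higher-index medium gives a half-wave phase shift.
Ray reflecting at the bottom interface goes from n = 1.29 toward n = 1.7: a half-wave phase shift.
Net: no relative phase inversion (both shifts match).
So the condition for constructive reflection is 2 n t = m λ.
λ = 2 n t / m. The longest wavelength is m = 1: λ = 2 × 1.29 × 148 / 1.00 = 382 nm.

382 nm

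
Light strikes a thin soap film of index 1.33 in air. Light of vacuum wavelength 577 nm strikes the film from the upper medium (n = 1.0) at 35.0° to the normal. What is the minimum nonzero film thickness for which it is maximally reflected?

120 nm

Ray reflecting at the top interface goes from n = 1.0 toward n = 1.33: a half-wave phase shift.
Bottom surface (1.33 → 1.0): reflection off a lower-index medium gives no phase shift.
Net: one phase inversion between the two reflected rays.
For strong reflection here: 2 n t cos θ_r = (m + ½) λ.
Snell's law: 1.0 sin 35.0° = 1.33 sin θ_r → sin θ_r = 0.431, cos θ_r = 0.902.
Minimum at m = 0: t = λ / (4 n cos θ_r) = 577 / (4 × 1.33 × 0.902) = 120 nm.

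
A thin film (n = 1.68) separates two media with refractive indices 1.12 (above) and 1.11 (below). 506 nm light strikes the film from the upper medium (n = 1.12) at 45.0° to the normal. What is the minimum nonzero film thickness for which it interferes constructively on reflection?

85.4 nm

At the upper boundary (n = 1.12 to n = 1.68) the reflected ray undergoes a half-wave phase shift.
At the lower boundary (n = 1.68 to n = 1.11) the reflected ray undergoes no phase shift.
Exactly one π shift → a net half-wave offset.
So the condition for constructive reflection is 2 n t cos θ_r = (m + ½) λ.
Snell's law: 1.12 sin 45.0° = 1.68 sin θ_r → sin θ_r = 0.471, cos θ_r = 0.882.
Minimum at m = 0: t = λ / (4 n cos θ_r) = 506 / (4 × 1.68 × 0.882) = 85.4 nm.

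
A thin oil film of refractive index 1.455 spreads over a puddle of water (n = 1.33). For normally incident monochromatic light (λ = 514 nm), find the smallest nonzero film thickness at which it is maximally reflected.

88.3 nm

Top surface (1.0 → 1.455): reflection off a higher-index medium gives a half-wave phase shift.
Ray reflecting at the bottom interface goes from n = 1.455 toward n = 1.33: no phase shift.
The two reflections differ by half a wavelength.
With one net inversion, constructive interference in reflection requires 2 n t = (m + ½) λ.
Minimum at m = 0: t = λ / (4 n) = 514 / (4 × 1.455) = 88.3 nm.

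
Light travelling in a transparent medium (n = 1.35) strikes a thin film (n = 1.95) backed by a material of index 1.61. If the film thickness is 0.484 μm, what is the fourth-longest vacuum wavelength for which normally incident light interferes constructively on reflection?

539 nm

Top surface (1.35 → 1.95): reflection off a higher-index medium gives a half-wave phase shift.
At the lower boundary (n = 1.95 to n = 1.61) the reflected ray undergoes no phase shift.
Exactly one π shift → a net half-wave offset.
So the condition for constructive reflection is 2 n t = (m + ½) λ.
λ = 2 n t / (m + ½). The fourth-longest wavelength is m = 3: λ = 2 × 1.95 × 484 / 3.50 = 539 nm.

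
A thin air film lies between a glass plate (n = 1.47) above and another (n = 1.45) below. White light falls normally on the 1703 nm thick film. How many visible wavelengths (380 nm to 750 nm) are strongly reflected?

4

Ray reflecting at the top interface goes from n = 1.47 toward n = 1.0: no phase shift.
Ray reflecting at the bottom interface goes from n = 1.0 toward n = 1.45: a half-wave phase shift.
Net: one phase inversion between the two reflected rays.
For maximum reflection here: 2 n t = (m + ½) λ.
λ = 2 n t / (m + ½) = 3406 / (m + ½) nm.
m=4: 757 nm (IR); m=5: 619 nm (visible); m=6: 524 nm (visible); m=7: 454 nm (visible); m=8: 401 nm (visible); m=9: 359 nm (UV).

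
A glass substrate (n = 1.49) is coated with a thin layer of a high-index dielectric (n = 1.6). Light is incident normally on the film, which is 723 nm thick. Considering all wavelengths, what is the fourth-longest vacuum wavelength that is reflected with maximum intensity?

At the upper boundary (n = 1.0 to n = 1.6) the reflected ray undergoes a half-wave phase shift.
Ray reflecting at the bottom interface goes from n = 1.6 toward n = 1.49: no phase shift.
Net: one phase inversion between the two reflected rays.
With one net inversion, constructive interference in reflection requires 2 n t = (m + ½) λ.
λ = 2 n t / (m + ½). The fourth-longest wavelength is m = 3: λ = 2 × 1.6 × 723 / 3.50 = 661 nm.

661 nm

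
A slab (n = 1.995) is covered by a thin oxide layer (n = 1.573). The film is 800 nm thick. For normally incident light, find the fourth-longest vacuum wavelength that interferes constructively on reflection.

At the upper boundary (n = 1.0 to n = 1.573) the reflected ray undergoes a half-wave phase shift.
Ray reflecting at the bottom interface goes from n = 1.573 toward n = 1.995: a half-wave phase shift.
Net: no relative phase inversion (both shifts match).
For bright reflection here: 2 n t = m λ.
λ = 2 n t / m. The fourth-longest wavelength is m = 4: λ = 2 × 1.573 × 800 / 4.00 = 629 nm.

629 nm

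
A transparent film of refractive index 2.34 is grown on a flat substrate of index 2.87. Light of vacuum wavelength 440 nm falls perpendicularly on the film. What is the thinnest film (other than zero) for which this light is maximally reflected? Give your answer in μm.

Ray reflecting at the top interface goes from n = 1.0 toward n = 2.34: a half-wave phase shift.
Ray reflecting at the bottom interface goes from n = 2.34 toward n = 2.87: a half-wave phase shift.
Zero or two π shifts → no net half-wave offset.
For strong reflection here: 2 n t = m λ.
Minimum nonzero at m = 1: t = λ / (2 n) = 440 / (2 × 2.34) = 94.0 nm.

0.0940 μm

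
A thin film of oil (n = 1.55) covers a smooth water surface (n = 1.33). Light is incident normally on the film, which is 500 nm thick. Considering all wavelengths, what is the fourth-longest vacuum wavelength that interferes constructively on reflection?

443 nm

Ray reflecting at the top interface goes from n = 1.0 toward n = 1.55: a half-wave phase shift.
Ray reflecting at the bottom interface goes from n = 1.55 toward n = 1.33: no phase shift.
Exactly one π shift → a net half-wave offset.
With one net inversion, constructive interference in reflection requires 2 n t = (m + ½) λ.
λ = 2 n t / (m + ½). The fourth-longest wavelength is m = 3: λ = 2 × 1.55 × 500 / 3.50 = 443 nm.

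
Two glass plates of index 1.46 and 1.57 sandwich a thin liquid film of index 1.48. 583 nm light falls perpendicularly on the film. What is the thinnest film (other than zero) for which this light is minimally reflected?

98.5 nm

Top surface (1.46 → 1.48): reflection off a higher-index medium gives a half-wave phase shift.
At the lower boundary (n = 1.48 to n = 1.57) the reflected ray undergoes a half-wave phase shift.
The two reflections carry the same phase change, so no net offset.
With no net inversion, destructive interference in reflection requires 2 n t = (m + ½) λ.
Minimum at m = 0: t = λ / (4 n) = 583 / (4 × 1.48) = 98.5 nm.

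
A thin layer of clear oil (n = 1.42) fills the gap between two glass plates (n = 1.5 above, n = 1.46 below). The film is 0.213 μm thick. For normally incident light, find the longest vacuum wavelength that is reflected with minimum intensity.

Ray reflecting at the top interface goes from n = 1.5 toward n = 1.42: no phase shift.
At the lower boundary (n = 1.42 to n = 1.46) the reflected ray undergoes a half-wave phase shift.
Net: one phase inversion between the two reflected rays.
With one net inversion, destructive interference in reflection requires 2 n t = m λ.
λ = 2 n t / m. The longest wavelength is m = 1: λ = 2 × 1.42 × 213 / 1.00 = 605 nm.

605 nm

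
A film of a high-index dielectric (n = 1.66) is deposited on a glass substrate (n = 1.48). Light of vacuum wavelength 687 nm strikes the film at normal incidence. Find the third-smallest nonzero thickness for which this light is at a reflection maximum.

517 nm

Top surface (1.0 → 1.66): reflection off a higher-index medium gives a half-wave phase shift.
At the lower boundary (n = 1.66 to n = 1.48) the reflected ray undergoes no phase shift.
Exactly one π shift → a net half-wave offset.
With one net inversion, constructive interference in reflection requires 2 n t = (m + ½) λ.
The third-smallest nonzero thickness corresponds to m = 2: t = (m + ½) λ / (2 n) = 2.50 × 687 / (2 × 1.66) = 517 nm.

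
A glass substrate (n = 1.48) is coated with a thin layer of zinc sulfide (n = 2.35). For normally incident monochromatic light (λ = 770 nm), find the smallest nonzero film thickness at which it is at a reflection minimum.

164 nm

Ray reflecting at the top interface goes from n = 1.0 toward n = 2.35: a half-wave phase shift.
Ray reflecting at the bottom interface goes from n = 2.35 toward n = 1.48: no phase shift.
The two reflections differ by half a wavelength.
With one net inversion, destructive interference in reflection requires 2 n t = m λ.
Minimum nonzero at m = 1: t = λ / (2 n) = 770 / (2 × 2.35) = 164 nm.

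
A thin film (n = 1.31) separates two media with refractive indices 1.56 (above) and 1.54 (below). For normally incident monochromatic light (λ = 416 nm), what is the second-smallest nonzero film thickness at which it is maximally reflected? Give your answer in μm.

0.238 μm

Ray reflecting at the top interface goes from n = 1.56 toward n = 1.31: no phase shift.
Ray reflecting at the bottom interface goes from n = 1.31 toward n = 1.54: a half-wave phase shift.
The two reflections differ by half a wavelength.
With one net inversion, constructive interference in reflection requires 2 n t = (m + ½) λ.
The second-smallest nonzero thickness corresponds to m = 1: t = (m + ½) λ / (2 n) = 1.50 × 416 / (2 × 1.31) = 238 nm.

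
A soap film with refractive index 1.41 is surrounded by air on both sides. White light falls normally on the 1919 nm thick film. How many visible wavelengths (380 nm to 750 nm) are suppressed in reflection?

7

At the upper boundary (n = 1.0 to n = 1.41) the reflected ray undergoes a half-wave phase shift.
At the lower boundary (n = 1.41 to n = 1.0) the reflected ray undergoes no phase shift.
Net: one phase inversion between the two reflected rays.
So the condition for destructive reflection is 2 n t = m λ.
λ = 2 n t / m = 5412 / m nm.
m=7: 773 nm (IR); m=8: 676 nm (visible); m=9: 601 nm (visible); m=10: 541 nm (visible); m=11: 492 nm (visible); m=12: 451 nm (visible); m=13: 416 nm (visible); m=14: 387 nm (visible); m=15: 361 nm (UV).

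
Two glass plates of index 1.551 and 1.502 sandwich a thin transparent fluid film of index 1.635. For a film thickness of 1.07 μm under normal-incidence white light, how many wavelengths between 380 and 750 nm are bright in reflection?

4

Top surface (1.551 → 1.635): reflection off a higher-index medium gives a half-wave phase shift.
Ray reflecting at the bottom interface goes from n = 1.635 toward n = 1.502: no phase shift.
Exactly one π shift → a net half-wave offset.
With one net inversion, constructive interference in reflection requires 2 n t = (m + ½) λ.
λ = 2 n t / (m + ½) = 3499 / (m + ½) nm.
m=4: 778 nm (IR); m=5: 636 nm (visible); m=6: 538 nm (visible); m=7: 467 nm (visible); m=8: 412 nm (visible); m=9: 368 nm (UV).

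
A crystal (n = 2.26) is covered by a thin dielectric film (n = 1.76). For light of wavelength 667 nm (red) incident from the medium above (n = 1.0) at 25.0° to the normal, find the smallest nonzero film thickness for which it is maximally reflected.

Ray reflecting at the top interface goes from n = 1.0 toward n = 1.76: a half-wave phase shift.
Bottom surface (1.76 → 2.26): reflection off a higher-index medium gives a half-wave phase shift.
Zero or two π shifts → no net half-wave offset.
With no net inversion, constructive interference in reflection requires 2 n t cos θ_r = m λ.
Snell's law: 1.0 sin 25.0° = 1.76 sin θ_r → sin θ_r = 0.240, cos θ_r = 0.971.
Minimum nonzero at m = 1: t = λ / (2 n cos θ_r) = 667 / (2 × 1.76 × 0.971) = 195 nm.

195 nm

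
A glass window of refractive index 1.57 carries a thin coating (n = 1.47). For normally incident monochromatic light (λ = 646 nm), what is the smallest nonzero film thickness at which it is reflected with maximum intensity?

Ray reflecting at the top interface goes from n = 1.0 toward n = 1.47: a half-wave phase shift.
At the lower boundary (n = 1.47 to n = 1.57) the reflected ray undergoes a half-wave phase shift.
Zero or two π shifts → no net half-wave offset.
For bright reflection here: 2 n t = m λ.
The smallest nonzero thickness corresponds to m = 1: t = m λ / (2 n) = 1.00 × 646 / (2 × 1.47) = 220 nm.

220 nm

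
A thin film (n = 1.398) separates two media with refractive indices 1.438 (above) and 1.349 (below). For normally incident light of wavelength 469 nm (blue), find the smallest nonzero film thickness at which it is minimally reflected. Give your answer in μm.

Top surface (1.438 → 1.398): reflection off a lower-index medium gives no phase shift.
Bottom surface (1.398 → 1.349): reflection off a lower-index medium gives no phase shift.
Zero or two π shifts → no net half-wave offset.
With no net inversion, destructive interference in reflection requires 2 n t = (m + ½) λ.
Minimum at m = 0: t = λ / (4 n) = 469 / (4 × 1.398) = 83.9 nm.

0.0839 μm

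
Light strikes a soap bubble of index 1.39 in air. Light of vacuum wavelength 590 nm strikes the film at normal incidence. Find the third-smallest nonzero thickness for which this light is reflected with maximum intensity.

531 nm

Top surface (1.0 → 1.39): reflection off a higher-index medium gives a half-wave phase shift.
Bottom surface (1.39 → 1.0): reflection off a lower-index medium gives no phase shift.
The two reflections differ by half a wavelength.
For strong reflection here: 2 n t = (m + ½) λ.
The third-smallest nonzero thickness corresponds to m = 2: t = (m + ½) λ / (2 n) = 2.50 × 590 / (2 × 1.39) = 531 nm.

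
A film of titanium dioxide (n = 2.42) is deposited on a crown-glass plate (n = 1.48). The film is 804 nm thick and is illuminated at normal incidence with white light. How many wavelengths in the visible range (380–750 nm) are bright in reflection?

5

Top surface (1.0 → 2.42): reflection off a higher-index medium gives a half-wave phase shift.
Bottom surface (2.42 → 1.48): reflection off a lower-index medium gives no phase shift.
Net: one phase inversion between the two reflected rays.
With one net inversion, constructive interference in reflection requires 2 n t = (m + ½) λ.
λ = 2 n t / (m + ½) = 3891 / (m + ½) nm.
m=4: 865 nm (IR); m=5: 708 nm (visible); m=6: 599 nm (visible); m=7: 519 nm (visible); m=8: 458 nm (visible); m=9: 410 nm (visible); m=10: 371 nm (UV).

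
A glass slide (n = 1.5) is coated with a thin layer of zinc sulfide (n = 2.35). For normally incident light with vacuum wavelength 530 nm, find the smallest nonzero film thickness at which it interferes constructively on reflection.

56.4 nm

Ray reflecting at the top interface goes from n = 1.0 toward n = 2.35: a half-wave phase shift.
At the lower boundary (n = 2.35 to n = 1.5) the reflected ray undergoes no phase shift.
Net: one phase inversion between the two reflected rays.
So the condition for constructive reflection is 2 n t = (m + ½) λ.
Minimum at m = 0: t = λ / (4 n) = 530 / (4 × 2.35) = 56.4 nm.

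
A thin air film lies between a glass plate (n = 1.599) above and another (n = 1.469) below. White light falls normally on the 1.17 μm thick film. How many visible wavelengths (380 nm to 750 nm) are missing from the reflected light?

Top surface (1.599 → 1.0): reflection off a lower-index medium gives no phase shift.
At the lower boundary (n = 1.0 to n = 1.469) the reflected ray undergoes a half-wave phase shift.
The two reflections differ by half a wavelength.
With one net inversion, destructive interference in reflection requires 2 n t = m λ.
λ = 2 n t / m = 2340 / m nm.
m=3: 780 nm (IR); m=4: 585 nm (visible); m=5: 468 nm (visible); m=6: 390 nm (visible); m=7: 334 nm (UV).

3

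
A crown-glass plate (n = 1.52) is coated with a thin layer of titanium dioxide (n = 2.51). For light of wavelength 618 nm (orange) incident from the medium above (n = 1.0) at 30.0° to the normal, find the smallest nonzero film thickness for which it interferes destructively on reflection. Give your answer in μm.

0.126 μm

Top surface (1.0 → 2.51): reflection off a higher-index medium gives a half-wave phase shift.
At the lower boundary (n = 2.51 to n = 1.52) the reflected ray undergoes no phase shift.
The two reflections differ by half a wavelength.
With one net inversion, destructive interference in reflection requires 2 n t cos θ_r = m λ.
Snell's law: 1.0 sin 30.0° = 2.51 sin θ_r → sin θ_r = 0.199, cos θ_r = 0.980.
Minimum nonzero at m = 1: t = λ / (2 n cos θ_r) = 618 / (2 × 2.51 × 0.980) = 126 nm.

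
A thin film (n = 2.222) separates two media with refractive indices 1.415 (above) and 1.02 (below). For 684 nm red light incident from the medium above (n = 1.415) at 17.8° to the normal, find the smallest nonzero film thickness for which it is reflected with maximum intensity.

Ray reflecting at the top interface goes from n = 1.415 toward n = 2.222: a half-wave phase shift.
At the lower boundary (n = 2.222 to n = 1.02) the reflected ray undergoes no phase shift.
Net: one phase inversion between the two reflected rays.
With one net inversion, constructive interference in reflection requires 2 n t cos θ_r = (m + ½) λ.
Snell's law: 1.415 sin 17.8° = 2.222 sin θ_r → sin θ_r = 0.195, cos θ_r = 0.981.
Minimum at m = 0: t = λ / (4 n cos θ_r) = 684 / (4 × 2.222 × 0.981) = 78.5 nm.

78.5 nm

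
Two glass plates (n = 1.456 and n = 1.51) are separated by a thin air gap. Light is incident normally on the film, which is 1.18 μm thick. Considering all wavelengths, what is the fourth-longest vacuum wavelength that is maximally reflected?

674 nm

At the upper boundary (n = 1.456 to n = 1.0) the reflected ray undergoes no phase shift.
At the lower boundary (n = 1.0 to n = 1.51) the reflected ray undergoes a half-wave phase shift.
Net: one phase inversion between the two reflected rays.
With one net inversion, constructive interference in reflection requires 2 n t = (m + ½) λ.
λ = 2 n t / (m + ½). The fourth-longest wavelength is m = 3: λ = 2 × 1.0 × 1180 / 3.50 = 674 nm.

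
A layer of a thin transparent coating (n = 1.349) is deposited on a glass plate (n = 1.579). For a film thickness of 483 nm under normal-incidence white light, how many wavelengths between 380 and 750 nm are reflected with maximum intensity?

Top surface (1.0 → 1.349): reflection off a higher-index medium gives a half-wave phase shift.
Ray reflecting at the bottom interface goes from n = 1.349 toward n = 1.579: a half-wave phase shift.
Zero or two π shifts → no net half-wave offset.
So the condition for constructive reflection is 2 n t = m λ.
λ = 2 n t / m = 1303 / m nm.
m=1: 1303 nm (IR); m=2: 652 nm (visible); m=3: 434 nm (visible); m=4: 326 nm (UV).

2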